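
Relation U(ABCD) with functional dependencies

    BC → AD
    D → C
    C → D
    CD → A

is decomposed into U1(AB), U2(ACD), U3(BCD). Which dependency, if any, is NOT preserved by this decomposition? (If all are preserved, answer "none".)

BC → AD: restricted closure across fragments reaches AD.
D → C lies within U2.
C → D lies within U2.
CD → A lies within U2.
Every dependency is enforceable on the fragments, so the decomposition is dependency-preserving.

none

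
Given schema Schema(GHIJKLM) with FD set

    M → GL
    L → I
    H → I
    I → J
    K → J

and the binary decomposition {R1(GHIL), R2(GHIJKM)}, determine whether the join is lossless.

Common attributes: R1 ∩ R2 = {GHI}.
Closure of {GHI}: I → J applies, adding J. So (GHI)⁺ = {GHIJ}.
The closure contains neither all of R1 = {GHIL} nor all of R2 = {GHIJKM}, so the common attributes are not a superkey of either fragment. The join is lossy.

No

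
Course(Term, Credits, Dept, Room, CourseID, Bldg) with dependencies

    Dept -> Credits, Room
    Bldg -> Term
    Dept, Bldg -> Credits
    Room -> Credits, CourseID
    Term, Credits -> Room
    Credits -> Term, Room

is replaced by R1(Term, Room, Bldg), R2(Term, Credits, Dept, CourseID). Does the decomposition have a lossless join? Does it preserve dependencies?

Lossless test: (Term)⁺ = {Term}, which is a superkey of neither fragment — lossy.
Dependency preservation: the restricted closure of {Dept} across the fragments never reaches {Credits, Room}, so Dept → Credits, Room cannot be enforced without a join — not preserved.

lossy and not dependency-preserving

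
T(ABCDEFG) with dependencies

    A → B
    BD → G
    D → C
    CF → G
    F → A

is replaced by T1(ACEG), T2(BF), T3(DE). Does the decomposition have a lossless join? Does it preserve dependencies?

lossy and not dependency-preserving

Lossless test (chase): applying each FD to every pair of rows produces no changes in the tableau, so no row becomes fully distinguished — the join is lossy.
Dependency preservation: the restricted closure of {A} across the fragments never reaches {B}, so A → B cannot be enforced without a join — not preserved.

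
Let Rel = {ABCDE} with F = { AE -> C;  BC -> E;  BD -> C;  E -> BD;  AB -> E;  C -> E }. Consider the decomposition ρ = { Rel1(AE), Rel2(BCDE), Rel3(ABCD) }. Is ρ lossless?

Chase test. Columns are ABCDE; row i has aⱼ where attribute j ∈ Reli, else bᵢⱼ.
Initial tableau (one row per fragment):
  row 1: a1 b12 b13 b14 a5
  row 2: b21 a2 a3 a4 a5
  row 3: a1 a2 a3 a4 b35
Rows 2 and 3 agree on BC; apply BC→E and equate their E entries.
Rows 1 and 2 agree on E; apply E→BD and equate their BD entries.
Rows 1 and 3 agree on AE; apply AE→C and equate their C entries.
Row 1 is now all distinguished symbols — the join is lossless.

Yes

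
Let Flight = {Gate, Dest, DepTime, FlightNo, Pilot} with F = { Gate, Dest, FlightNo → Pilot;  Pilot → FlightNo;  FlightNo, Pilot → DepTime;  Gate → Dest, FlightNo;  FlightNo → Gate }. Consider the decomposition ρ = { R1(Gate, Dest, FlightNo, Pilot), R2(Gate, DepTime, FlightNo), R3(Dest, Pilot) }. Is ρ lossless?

Chase test. Columns are Gate, Dest, DepTime, FlightNo, Pilot; row i has aⱼ where attribute j ∈ Ri, else bᵢⱼ.
Initial tableau (one row per fragment):
  row 1: a1 a2 b13 a4 a5
  row 2: a1 b22 a3 a4 b25
  row 3: b31 a2 b33 b34 a5
Rows 1 and 3 agree on Pilot; apply Pilot→FlightNo and equate their FlightNo entries.
Rows 1 and 3 agree on FlightNo, Pilot; apply FlightNo, Pilot→DepTime and equate their DepTime entries.
Rows 1 and 2 agree on Gate; apply Gate→Dest, FlightNo and equate their Dest, FlightNo entries.
Rows 1 and 3 agree on FlightNo; apply FlightNo→Gate and equate their Gate entries.
Rows 1 and 2 agree on Gate, Dest, FlightNo; apply Gate, Dest, FlightNo→Pilot and equate their Pilot entries.
Rows 1 and 2 agree on FlightNo, Pilot; apply FlightNo, Pilot→DepTime and equate their DepTime entries.
Row 1 is now all distinguished symbols — the join is lossless.

Yes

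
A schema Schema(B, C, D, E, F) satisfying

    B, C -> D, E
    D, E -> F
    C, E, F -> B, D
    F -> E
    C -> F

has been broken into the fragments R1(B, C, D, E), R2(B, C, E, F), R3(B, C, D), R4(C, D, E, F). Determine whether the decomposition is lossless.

Chase test. Columns are B, C, D, E, F; row i has aⱼ where attribute j ∈ Ri, else bᵢⱼ.
Initial tableau (one row per fragment):
  row 1: a1 a2 a3 a4 b15
  row 2: a1 a2 b23 a4 a5
  row 3: a1 a2 a3 b34 b35
  row 4: b41 a2 a3 a4 a5
Rows 1 and 2 agree on B, C; apply B, C→D, E and equate their D, E entries.
Rows 1 and 3 agree on B, C; apply B, C→D, E and equate their D, E entries.
Rows 1 and 2 agree on D, E; apply D, E→F and equate their F entries.
Rows 1 and 3 agree on D, E; apply D, E→F and equate their F entries.
Rows 1 and 4 agree on C, E, F; apply C, E, F→B, D and equate their B, D entries.
Row 1 is now all distinguished symbols — the join is lossless.

Yes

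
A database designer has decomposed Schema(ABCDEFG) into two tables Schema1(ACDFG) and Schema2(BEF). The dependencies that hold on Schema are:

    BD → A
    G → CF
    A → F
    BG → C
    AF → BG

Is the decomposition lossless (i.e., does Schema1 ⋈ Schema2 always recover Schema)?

No

Common attributes: Schema1 ∩ Schema2 = {F}.
No dependency enlarges {F}, so (F)⁺ = {F}.
The closure contains neither all of Schema1 = {ACDFG} nor all of Schema2 = {BEF}, so the common attributes are not a superkey of either fragment. The join is lossy.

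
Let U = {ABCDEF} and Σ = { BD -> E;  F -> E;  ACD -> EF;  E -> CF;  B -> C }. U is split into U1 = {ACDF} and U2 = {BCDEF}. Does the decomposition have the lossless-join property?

Common attributes: U1 ∩ U2 = {CDF}.
Closure of {CDF}: F → E applies, adding E. So (CDF)⁺ = {CDEF}.
The closure contains neither all of U1 = {ACDF} nor all of U2 = {BCDEF}, so the common attributes are not a superkey of either fragment. The join is lossy.

No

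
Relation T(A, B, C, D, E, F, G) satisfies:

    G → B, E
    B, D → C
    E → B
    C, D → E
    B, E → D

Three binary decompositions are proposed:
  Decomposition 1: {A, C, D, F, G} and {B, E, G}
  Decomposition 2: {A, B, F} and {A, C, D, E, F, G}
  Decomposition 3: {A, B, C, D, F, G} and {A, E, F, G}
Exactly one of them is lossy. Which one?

Decomposition 2

Decomposition 1: common = {G}, closure = {B, C, D, E, G} → lossless.
Decomposition 2: common = {A, F}, closure = {A, F} → lossy.
Decomposition 3: common = {A, F, G}, closure = {A, B, C, D, E, F, G} → lossless.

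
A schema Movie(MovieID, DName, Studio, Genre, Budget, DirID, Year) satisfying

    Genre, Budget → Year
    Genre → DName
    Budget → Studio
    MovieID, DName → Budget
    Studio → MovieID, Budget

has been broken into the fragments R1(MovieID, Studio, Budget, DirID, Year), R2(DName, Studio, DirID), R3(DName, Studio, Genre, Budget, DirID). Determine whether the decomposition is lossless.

Chase test. Columns are MovieID, DName, Studio, Genre, Budget, DirID, Year; row i has aⱼ where attribute j ∈ Ri, else bᵢⱼ.
Initial tableau (one row per fragment):
  row 1: a1 b12 a3 b14 a5 a6 a7
  row 2: b21 a2 a3 b24 b25 a6 b27
  row 3: b31 a2 a3 a4 a5 a6 b37
Rows 1 and 2 agree on Studio; apply Studio→MovieID, Budget and equate their MovieID, Budget entries.
Rows 1 and 3 agree on Studio; apply Studio→MovieID, Budget and equate their MovieID, Budget entries.
No row becomes fully distinguished — the join is lossy.

No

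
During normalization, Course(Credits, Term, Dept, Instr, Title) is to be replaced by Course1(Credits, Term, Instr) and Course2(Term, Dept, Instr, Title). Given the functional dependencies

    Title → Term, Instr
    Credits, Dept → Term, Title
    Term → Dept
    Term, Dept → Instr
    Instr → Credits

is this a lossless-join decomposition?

Common attributes: Course1 ∩ Course2 = {Term, Instr}.
Closure of {Term, Instr}: Term → Dept applies, adding Dept; Instr → Credits applies, adding Credits; Credits, Dept → Term, Title applies, adding Title. So (Term, Instr)⁺ = {Credits, Term, Dept, Instr, Title}.
This closure contains every attribute of Course1, so Course1 ∩ Course2 → Course1. The join is lossless.

Yes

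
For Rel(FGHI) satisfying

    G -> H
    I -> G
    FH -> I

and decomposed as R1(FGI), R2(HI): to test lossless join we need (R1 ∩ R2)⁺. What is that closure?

GHI

R1 ∩ R2 = {I}.
I → G applies, adding G
G → H applies, adding H
Closure: {GHI}.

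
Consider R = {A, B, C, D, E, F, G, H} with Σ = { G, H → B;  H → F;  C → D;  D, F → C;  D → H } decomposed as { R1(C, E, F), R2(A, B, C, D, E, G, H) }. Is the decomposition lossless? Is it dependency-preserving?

lossless but not dependency-preserving

Lossless test: (C, E)⁺ = {C, D, E, F, H}, which contains all of one fragment — lossless.
Dependency preservation: the restricted closure of {H} across the fragments never reaches {F}, so H → F cannot be enforced without a join — not preserved.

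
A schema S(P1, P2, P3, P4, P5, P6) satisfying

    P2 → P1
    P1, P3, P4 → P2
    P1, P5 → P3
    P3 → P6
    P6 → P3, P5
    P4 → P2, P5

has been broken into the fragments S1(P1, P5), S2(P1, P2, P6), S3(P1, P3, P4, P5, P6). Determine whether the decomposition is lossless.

No

Chase test. Columns are P1, P2, P3, P4, P5, P6; row i has aⱼ where attribute j ∈ Si, else bᵢⱼ.
Initial tableau (one row per fragment):
  row 1: a1 b12 b13 b14 a5 b16
  row 2: a1 a2 b23 b24 b25 a6
  row 3: a1 b32 a3 a4 a5 a6
Rows 1 and 3 agree on P1, P5; apply P1, P5→P3 and equate their P3 entries.
Rows 1 and 3 agree on P3; apply P3→P6 and equate their P6 entries.
Rows 1 and 2 agree on P6; apply P6→P3, P5 and equate their P3, P5 entries.
No row becomes fully distinguished — the join is lossy.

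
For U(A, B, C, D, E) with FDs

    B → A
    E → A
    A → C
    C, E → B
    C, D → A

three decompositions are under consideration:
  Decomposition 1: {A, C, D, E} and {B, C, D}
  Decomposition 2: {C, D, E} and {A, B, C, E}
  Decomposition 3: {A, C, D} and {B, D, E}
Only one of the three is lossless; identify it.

Decomposition 2

Decomposition 1: common = {C, D}, closure = {A, C, D} → lossy.
Decomposition 2: common = {C, E}, closure = {A, B, C, E} → lossless.
Decomposition 3: common = {D}, closure = {D} → lossy.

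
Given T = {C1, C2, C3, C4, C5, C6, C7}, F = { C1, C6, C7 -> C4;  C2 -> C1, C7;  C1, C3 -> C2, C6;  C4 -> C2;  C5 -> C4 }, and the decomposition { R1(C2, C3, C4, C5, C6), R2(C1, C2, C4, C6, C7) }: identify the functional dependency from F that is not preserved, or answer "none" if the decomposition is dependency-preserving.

Check C1, C3 → C2, C6: no single fragment contains all of {C1, C2, C3, C6}, and the restricted closure of {C1, C3} across the fragments never reaches {C2, C6}.
C1, C6, C7 → C4 is preserved.
C2 → C1, C7 is preserved.
C4 → C2 is preserved.
C5 → C4 is preserved.

C1, C3 -> C2, C6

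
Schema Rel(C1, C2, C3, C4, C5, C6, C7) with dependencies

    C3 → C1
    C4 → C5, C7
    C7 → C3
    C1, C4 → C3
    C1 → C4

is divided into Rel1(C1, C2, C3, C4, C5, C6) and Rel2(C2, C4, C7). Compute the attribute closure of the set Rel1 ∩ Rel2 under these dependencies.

Rel1 ∩ Rel2 = {C2, C4}.
C4 → C5, C7 applies, adding C5, C7
C7 → C3 applies, adding C3
C3 → C1 applies, adding C1
Closure: {C1, C2, C3, C4, C5, C7}.

C1, C2, C3, C4, C5, C7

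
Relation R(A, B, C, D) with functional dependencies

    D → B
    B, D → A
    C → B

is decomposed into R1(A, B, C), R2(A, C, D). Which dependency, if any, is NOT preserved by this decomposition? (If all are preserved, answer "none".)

Check D → B: no single fragment contains all of {B, D}, and the restricted closure of {D} across the fragments never reaches {B}.
B, D → A is preserved.
C → B is preserved.

D → B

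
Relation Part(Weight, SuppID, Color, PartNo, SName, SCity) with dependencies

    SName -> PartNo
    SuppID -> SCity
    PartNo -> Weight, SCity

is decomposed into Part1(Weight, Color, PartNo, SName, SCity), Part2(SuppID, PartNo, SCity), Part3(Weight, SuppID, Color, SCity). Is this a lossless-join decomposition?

Chase test. Columns are Weight, SuppID, Color, PartNo, SName, SCity; row i has aⱼ where attribute j ∈ Parti, else bᵢⱼ.
Initial tableau (one row per fragment):
  row 1: a1 b12 a3 a4 a5 a6
  row 2: b21 a2 b23 a4 b25 a6
  row 3: a1 a2 a3 b34 b35 a6
Rows 1 and 2 agree on PartNo; apply PartNo→Weight, SCity and equate their Weight, SCity entries.
No row becomes fully distinguished — the join is lossy.

No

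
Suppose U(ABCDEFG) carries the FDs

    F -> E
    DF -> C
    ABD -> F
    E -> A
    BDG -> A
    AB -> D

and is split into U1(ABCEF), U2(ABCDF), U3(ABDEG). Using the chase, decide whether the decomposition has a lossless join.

Chase test. Columns are ABCDEFG; row i has aⱼ where attribute j ∈ Ui, else bᵢⱼ.
Initial tableau (one row per fragment):
  row 1: a1 a2 a3 b14 a5 a6 b17
  row 2: a1 a2 a3 a4 b25 a6 b27
  row 3: a1 a2 b33 a4 a5 b36 a7
Rows 1 and 2 agree on F; apply F→E and equate their E entries.
Rows 2 and 3 agree on ABD; apply ABD→F and equate their F entries.
Rows 1 and 2 agree on AB; apply AB→D and equate their D entries.
Rows 1 and 3 agree on DF; apply DF→C and equate their C entries.
Row 3 is now all distinguished symbols — the join is lossless.

Yes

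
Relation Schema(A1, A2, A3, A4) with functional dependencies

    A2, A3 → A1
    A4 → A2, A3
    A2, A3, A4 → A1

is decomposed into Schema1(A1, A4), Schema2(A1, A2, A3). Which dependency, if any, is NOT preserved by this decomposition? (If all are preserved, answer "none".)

A4 → A2, A3

Check A4 → A2, A3: no single fragment contains all of {A2, A3, A4}, and the restricted closure of {A4} across the fragments never reaches {A2, A3}.
A2, A3 → A1 is preserved.
A2, A3, A4 → A1 is preserved.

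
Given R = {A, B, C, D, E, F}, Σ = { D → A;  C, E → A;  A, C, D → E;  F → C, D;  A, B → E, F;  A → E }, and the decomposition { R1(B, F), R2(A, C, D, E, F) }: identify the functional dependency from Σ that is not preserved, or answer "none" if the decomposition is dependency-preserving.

Check A, B → E, F: no single fragment contains all of {A, B, E, F}, and the restricted closure of {A, B} across the fragments never reaches {E, F}.
D → A is preserved.
C, E → A is preserved.
A, C, D → E is preserved.
F → C, D is preserved.
A → E is preserved.

A, B → E, F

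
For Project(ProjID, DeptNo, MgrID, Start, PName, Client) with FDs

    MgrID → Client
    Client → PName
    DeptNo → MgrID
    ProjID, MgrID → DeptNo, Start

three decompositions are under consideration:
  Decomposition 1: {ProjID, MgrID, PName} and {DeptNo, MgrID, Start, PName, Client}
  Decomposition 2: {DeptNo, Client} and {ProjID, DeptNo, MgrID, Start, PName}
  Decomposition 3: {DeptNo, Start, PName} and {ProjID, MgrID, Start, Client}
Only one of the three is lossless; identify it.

Decomposition 1: common = {MgrID, PName}, closure = {MgrID, PName, Client} → lossy.
Decomposition 2: common = {DeptNo}, closure = {DeptNo, MgrID, PName, Client} → lossless.
Decomposition 3: common = {Start}, closure = {Start} → lossy.

Decomposition 2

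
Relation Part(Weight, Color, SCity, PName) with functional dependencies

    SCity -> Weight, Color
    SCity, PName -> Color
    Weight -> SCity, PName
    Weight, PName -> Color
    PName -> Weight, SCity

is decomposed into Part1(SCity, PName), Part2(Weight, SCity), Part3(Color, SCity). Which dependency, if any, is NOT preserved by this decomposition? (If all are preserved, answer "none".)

none

SCity → Weight, Color: restricted closure across fragments reaches Weight, Color.
SCity, PName → Color: restricted closure across fragments reaches Color.
Weight → SCity, PName: restricted closure across fragments reaches SCity, PName.
Weight, PName → Color: restricted closure across fragments reaches Color.
PName → Weight, SCity: restricted closure across fragments reaches Weight, SCity.
Every dependency is enforceable on the fragments, so the decomposition is dependency-preserving.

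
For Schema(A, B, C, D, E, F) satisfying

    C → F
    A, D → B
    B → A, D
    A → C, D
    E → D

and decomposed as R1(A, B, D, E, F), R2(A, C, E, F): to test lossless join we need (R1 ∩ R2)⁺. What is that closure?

A, B, C, D, E, F

R1 ∩ R2 = {A, E, F}.
A → C, D applies, adding C, D
A, D → B applies, adding B
Closure: {A, B, C, D, E, F}.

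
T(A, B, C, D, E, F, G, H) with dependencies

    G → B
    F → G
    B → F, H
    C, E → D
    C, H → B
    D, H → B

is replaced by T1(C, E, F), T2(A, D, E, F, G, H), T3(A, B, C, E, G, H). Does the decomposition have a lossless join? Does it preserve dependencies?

lossy and not dependency-preserving

Lossless test (chase): Rows 2 and 3 agree on G; apply G→B and equate their B entries. Rows 1 and 2 agree on F; apply F→G and equate their G entries. Rows 2 and 3 agree on B; apply B→F, H and equate their F, H entries. Rows 1 and 3 agree on C, E; apply C, E→D and equate their D entries. Rows 1 and 2 agree on G; apply G→B and equate their B entries. Rows 1 and 2 agree on B; apply B→F, H and equate their F, H entries. No row becomes fully distinguished — the join is lossy.
Dependency preservation: the restricted closure of {C, E} across the fragments never reaches {D}, so C, E → D cannot be enforced without a join — not preserved.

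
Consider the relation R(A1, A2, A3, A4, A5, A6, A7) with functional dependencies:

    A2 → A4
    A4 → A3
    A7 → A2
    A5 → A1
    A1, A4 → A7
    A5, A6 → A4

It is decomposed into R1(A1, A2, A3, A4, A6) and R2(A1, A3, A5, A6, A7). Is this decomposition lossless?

No

Common attributes: R1 ∩ R2 = {A1, A3, A6}.
No dependency enlarges {A1, A3, A6}, so (A1, A3, A6)⁺ = {A1, A3, A6}.
The closure contains neither all of R1 = {A1, A2, A3, A4, A6} nor all of R2 = {A1, A3, A5, A6, A7}, so the common attributes are not a superkey of either fragment. The join is lossy.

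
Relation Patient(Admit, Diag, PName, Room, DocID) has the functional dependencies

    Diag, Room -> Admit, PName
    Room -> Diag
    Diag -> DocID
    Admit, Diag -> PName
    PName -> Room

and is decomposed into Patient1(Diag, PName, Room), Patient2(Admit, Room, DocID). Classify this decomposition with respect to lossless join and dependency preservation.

Lossless test: (Room)⁺ = {Admit, Diag, PName, Room, DocID}, which contains all of one fragment — lossless.
Dependency preservation: the restricted closure of {Diag} across the fragments never reaches {DocID}, so Diag → DocID cannot be enforced without a join — not preserved.

lossless but not dependency-preserving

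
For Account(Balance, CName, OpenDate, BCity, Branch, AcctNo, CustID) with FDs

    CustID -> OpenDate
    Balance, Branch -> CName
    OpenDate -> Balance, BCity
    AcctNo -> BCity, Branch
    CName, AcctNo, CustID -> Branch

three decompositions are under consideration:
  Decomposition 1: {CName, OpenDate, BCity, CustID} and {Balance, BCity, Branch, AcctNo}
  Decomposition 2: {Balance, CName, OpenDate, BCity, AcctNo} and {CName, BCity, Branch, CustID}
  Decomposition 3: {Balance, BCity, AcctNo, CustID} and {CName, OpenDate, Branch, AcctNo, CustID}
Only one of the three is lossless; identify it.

Decomposition 1: common = {BCity}, closure = {BCity} → lossy.
Decomposition 2: common = {CName, BCity}, closure = {CName, BCity} → lossy.
Decomposition 3: common = {AcctNo, CustID}, closure = {Balance, CName, OpenDate, BCity, Branch, AcctNo, CustID} → lossless.

Decomposition 3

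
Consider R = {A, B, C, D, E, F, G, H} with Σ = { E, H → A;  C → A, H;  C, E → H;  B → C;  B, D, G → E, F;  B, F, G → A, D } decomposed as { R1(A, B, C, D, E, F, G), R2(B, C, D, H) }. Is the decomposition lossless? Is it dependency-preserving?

lossless but not dependency-preserving

Lossless test: (B, C, D)⁺ = {A, B, C, D, H}, which contains all of one fragment — lossless.
Dependency preservation: the restricted closure of {E, H} across the fragments never reaches {A}, so E, H → A cannot be enforced without a join — not preserved.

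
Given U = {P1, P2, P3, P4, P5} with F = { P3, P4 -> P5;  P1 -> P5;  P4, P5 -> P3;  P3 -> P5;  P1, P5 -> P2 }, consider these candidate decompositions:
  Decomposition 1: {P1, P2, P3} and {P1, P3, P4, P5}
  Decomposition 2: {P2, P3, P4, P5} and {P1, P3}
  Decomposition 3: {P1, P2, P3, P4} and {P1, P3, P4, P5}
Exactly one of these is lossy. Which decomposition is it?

Decomposition 2

Decomposition 1: common = {P1, P3}, closure = {P1, P2, P3, P5} → lossless.
Decomposition 2: common = {P3}, closure = {P3, P5} → lossy.
Decomposition 3: common = {P1, P3, P4}, closure = {P1, P2, P3, P4, P5} → lossless.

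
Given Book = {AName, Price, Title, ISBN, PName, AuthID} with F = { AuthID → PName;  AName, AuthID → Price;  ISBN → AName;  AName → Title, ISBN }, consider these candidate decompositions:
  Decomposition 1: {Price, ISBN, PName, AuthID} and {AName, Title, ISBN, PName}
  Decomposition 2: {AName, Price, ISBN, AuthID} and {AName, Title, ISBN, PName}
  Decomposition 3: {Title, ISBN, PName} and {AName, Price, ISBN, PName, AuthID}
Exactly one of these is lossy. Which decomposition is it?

Decomposition 2

Decomposition 1: common = {ISBN, PName}, closure = {AName, Title, ISBN, PName} → lossless.
Decomposition 2: common = {AName, ISBN}, closure = {AName, Title, ISBN} → lossy.
Decomposition 3: common = {ISBN, PName}, closure = {AName, Title, ISBN, PName} → lossless.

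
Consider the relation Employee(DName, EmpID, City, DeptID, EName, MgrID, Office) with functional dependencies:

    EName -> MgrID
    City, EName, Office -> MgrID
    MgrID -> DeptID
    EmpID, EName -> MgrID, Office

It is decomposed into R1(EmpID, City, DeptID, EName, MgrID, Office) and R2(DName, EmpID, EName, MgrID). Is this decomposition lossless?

No

Common attributes: R1 ∩ R2 = {EmpID, EName, MgrID}.
Closure of {EmpID, EName, MgrID}: MgrID → DeptID applies, adding DeptID; EmpID, EName → MgrID, Office applies, adding Office. So (EmpID, EName, MgrID)⁺ = {EmpID, DeptID, EName, MgrID, Office}.
The closure contains neither all of R1 = {EmpID, City, DeptID, EName, MgrID, Office} nor all of R2 = {DName, EmpID, EName, MgrID}, so the common attributes are not a superkey of either fragment. The join is lossy.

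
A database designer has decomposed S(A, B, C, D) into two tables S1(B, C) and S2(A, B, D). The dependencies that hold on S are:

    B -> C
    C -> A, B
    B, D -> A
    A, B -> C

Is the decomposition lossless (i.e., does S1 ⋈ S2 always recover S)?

Yes

Common attributes: S1 ∩ S2 = {B}.
Closure of {B}: B → C applies, adding C; C → A, B applies, adding A. So (B)⁺ = {A, B, C}.
This closure contains every attribute of S1, so S1 ∩ S2 → S1. The join is lossless.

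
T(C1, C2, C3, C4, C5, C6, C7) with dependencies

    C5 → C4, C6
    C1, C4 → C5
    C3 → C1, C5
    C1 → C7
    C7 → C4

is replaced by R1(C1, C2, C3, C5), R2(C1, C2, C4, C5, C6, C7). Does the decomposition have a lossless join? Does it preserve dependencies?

Lossless test: (C1, C2, C5)⁺ = {C1, C2, C4, C5, C6, C7}, which contains all of one fragment — lossless.
Dependency preservation: every FD's attributes lie within a single fragment, so each can be enforced locally — preserved.

lossless and dependency-preserving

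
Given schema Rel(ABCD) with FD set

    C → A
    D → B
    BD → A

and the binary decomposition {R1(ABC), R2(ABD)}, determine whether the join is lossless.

No

Common attributes: R1 ∩ R2 = {AB}.
No dependency enlarges {AB}, so (AB)⁺ = {AB}.
The closure contains neither all of R1 = {ABC} nor all of R2 = {ABD}, so the common attributes are not a superkey of either fragment. The join is lossy.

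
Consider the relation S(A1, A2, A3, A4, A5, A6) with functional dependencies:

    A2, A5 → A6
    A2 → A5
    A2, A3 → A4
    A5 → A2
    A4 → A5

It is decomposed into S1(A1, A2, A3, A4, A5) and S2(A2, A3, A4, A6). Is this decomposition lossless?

Common attributes: S1 ∩ S2 = {A2, A3, A4}.
Closure of {A2, A3, A4}: A2 → A5 applies, adding A5; A2, A5 → A6 applies, adding A6. So (A2, A3, A4)⁺ = {A2, A3, A4, A5, A6}.
This closure contains every attribute of S2, so S1 ∩ S2 → S2. The join is lossless.

Yes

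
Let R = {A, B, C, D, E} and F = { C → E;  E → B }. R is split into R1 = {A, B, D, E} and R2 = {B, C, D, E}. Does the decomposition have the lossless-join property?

No

Common attributes: R1 ∩ R2 = {B, D, E}.
No dependency enlarges {B, D, E}, so (B, D, E)⁺ = {B, D, E}.
The closure contains neither all of R1 = {A, B, D, E} nor all of R2 = {B, C, D, E}, so the common attributes are not a superkey of either fragment. The join is lossy.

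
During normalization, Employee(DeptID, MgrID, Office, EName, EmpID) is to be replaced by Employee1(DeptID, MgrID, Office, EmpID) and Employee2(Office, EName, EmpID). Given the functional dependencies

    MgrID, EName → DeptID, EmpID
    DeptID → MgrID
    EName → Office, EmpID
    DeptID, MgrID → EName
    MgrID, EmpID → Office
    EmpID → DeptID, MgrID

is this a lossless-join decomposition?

Yes

Common attributes: Employee1 ∩ Employee2 = {Office, EmpID}.
Closure of {Office, EmpID}: EmpID → DeptID, MgrID applies, adding DeptID, MgrID; DeptID, MgrID → EName applies, adding EName. So (Office, EmpID)⁺ = {DeptID, MgrID, Office, EName, EmpID}.
This closure contains every attribute of Employee1, so Employee1 ∩ Employee2 → Employee1. The join is lossless.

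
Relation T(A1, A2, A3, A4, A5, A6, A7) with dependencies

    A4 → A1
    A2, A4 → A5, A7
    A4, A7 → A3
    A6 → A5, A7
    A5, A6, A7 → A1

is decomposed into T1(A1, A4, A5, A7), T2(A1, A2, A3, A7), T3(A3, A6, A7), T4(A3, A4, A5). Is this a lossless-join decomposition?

Chase test. Columns are A1, A2, A3, A4, A5, A6, A7; row i has aⱼ where attribute j ∈ Ti, else bᵢⱼ.
Initial tableau (one row per fragment):
  row 1: a1 b12 b13 a4 a5 b16 a7
  row 2: a1 a2 a3 b24 b25 b26 a7
  row 3: b31 b32 a3 b34 b35 a6 a7
  row 4: b41 b42 a3 a4 a5 b46 b47
Rows 1 and 4 agree on A4; apply A4→A1 and equate their A1 entries.
No row becomes fully distinguished — the join is lossy.

No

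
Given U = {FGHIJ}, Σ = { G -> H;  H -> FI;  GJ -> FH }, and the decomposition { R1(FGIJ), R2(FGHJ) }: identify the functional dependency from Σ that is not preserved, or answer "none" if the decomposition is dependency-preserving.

Check H → FI: no single fragment contains all of {FHI}, and the restricted closure of {H} across the fragments never reaches {FI}.
G → H is preserved.
GJ → FH is preserved.

H -> FI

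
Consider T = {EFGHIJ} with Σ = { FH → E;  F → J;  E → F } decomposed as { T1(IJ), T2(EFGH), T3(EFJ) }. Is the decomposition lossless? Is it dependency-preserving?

lossy but dependency-preserving

Lossless test (chase): Rows 2 and 3 agree on F; apply F→J and equate their J entries. No row becomes fully distinguished — the join is lossy.
Dependency preservation: every FD's attributes lie within a single fragment, so each can be enforced locally — preserved.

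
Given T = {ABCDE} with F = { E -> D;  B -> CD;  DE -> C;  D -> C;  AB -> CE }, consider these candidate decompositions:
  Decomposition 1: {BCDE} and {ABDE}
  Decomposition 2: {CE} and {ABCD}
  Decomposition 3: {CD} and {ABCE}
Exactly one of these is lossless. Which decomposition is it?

Decomposition 1: common = {BDE}, closure = {BCDE} → lossless.
Decomposition 2: common = {C}, closure = {C} → lossy.
Decomposition 3: common = {C}, closure = {C} → lossy.

Decomposition 1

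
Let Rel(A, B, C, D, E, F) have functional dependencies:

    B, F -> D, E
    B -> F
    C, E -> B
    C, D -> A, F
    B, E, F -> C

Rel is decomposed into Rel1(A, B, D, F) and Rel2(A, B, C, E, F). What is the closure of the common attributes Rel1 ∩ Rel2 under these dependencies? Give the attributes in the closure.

A, B, C, D, E, F

Rel1 ∩ Rel2 = {A, B, F}.
B, F → D, E applies, adding D, E
B, E, F → C applies, adding C
Closure: {A, B, C, D, E, F}.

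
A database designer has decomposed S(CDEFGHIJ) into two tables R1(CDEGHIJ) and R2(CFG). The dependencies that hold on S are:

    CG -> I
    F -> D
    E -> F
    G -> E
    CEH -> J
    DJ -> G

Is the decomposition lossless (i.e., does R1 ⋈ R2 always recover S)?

Yes

Common attributes: R1 ∩ R2 = {CG}.
Closure of {CG}: CG → I applies, adding I; G → E applies, adding E; E → F applies, adding F; F → D applies, adding D. So (CG)⁺ = {CDEFGI}.
This closure contains every attribute of R2, so R1 ∩ R2 → R2. The join is lossless.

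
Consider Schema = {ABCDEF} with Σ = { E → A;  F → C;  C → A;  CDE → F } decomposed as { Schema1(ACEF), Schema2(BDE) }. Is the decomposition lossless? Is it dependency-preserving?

Lossless test: (E)⁺ = {AE}, which is a superkey of neither fragment — lossy.
Dependency preservation: the restricted closure of {CDE} across the fragments never reaches {F}, so CDE → F cannot be enforced without a join — not preserved.

lossy and not dependency-preserving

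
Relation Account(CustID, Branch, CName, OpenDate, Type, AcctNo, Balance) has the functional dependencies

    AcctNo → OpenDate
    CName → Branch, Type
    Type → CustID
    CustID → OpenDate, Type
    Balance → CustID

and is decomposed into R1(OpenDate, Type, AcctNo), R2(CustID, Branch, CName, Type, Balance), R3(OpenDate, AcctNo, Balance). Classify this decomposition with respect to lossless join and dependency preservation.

lossy but dependency-preserving

Lossless test (chase): Rows 1 and 2 agree on Type; apply Type→CustID and equate their CustID entries. Rows 1 and 2 agree on CustID; apply CustID→OpenDate, Type and equate their OpenDate, Type entries. Rows 2 and 3 agree on Balance; apply Balance→CustID and equate their CustID entries. Rows 1 and 3 agree on CustID; apply CustID→OpenDate, Type and equate their OpenDate, Type entries. No row becomes fully distinguished — the join is lossy.
Dependency preservation: CustID → OpenDate, Type is not contained in any single fragment, but the restricted closure of its left-hand side across the fragments still reaches the right-hand side; the remaining FDs each lie inside some fragment. All dependencies are preserved.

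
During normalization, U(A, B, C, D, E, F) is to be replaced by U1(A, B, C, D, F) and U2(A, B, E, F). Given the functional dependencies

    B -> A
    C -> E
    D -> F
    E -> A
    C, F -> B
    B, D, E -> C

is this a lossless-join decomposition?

No

Common attributes: U1 ∩ U2 = {A, B, F}.
No dependency enlarges {A, B, F}, so (A, B, F)⁺ = {A, B, F}.
The closure contains neither all of U1 = {A, B, C, D, F} nor all of U2 = {A, B, E, F}, so the common attributes are not a superkey of either fragment. The join is lossy.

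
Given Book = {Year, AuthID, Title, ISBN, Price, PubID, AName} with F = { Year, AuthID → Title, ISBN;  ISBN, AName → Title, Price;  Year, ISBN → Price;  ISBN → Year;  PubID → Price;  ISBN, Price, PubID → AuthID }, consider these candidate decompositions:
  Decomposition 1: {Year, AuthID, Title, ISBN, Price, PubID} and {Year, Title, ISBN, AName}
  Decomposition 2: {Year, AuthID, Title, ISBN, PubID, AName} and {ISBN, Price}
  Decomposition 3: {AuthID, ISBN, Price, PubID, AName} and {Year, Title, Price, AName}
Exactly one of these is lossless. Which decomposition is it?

Decomposition 1: common = {Year, Title, ISBN}, closure = {Year, Title, ISBN, Price} → lossy.
Decomposition 2: common = {ISBN}, closure = {Year, ISBN, Price} → lossless.
Decomposition 3: common = {Price, AName}, closure = {Price, AName} → lossy.

Decomposition 2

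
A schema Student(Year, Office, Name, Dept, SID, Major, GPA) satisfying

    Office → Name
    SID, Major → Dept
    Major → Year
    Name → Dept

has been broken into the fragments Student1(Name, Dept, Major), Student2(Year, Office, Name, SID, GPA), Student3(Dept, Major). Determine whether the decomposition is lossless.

No

Chase test. Columns are Year, Office, Name, Dept, SID, Major, GPA; row i has aⱼ where attribute j ∈ Studenti, else bᵢⱼ.
Initial tableau (one row per fragment):
  row 1: b11 b12 a3 a4 b15 a6 b17
  row 2: a1 a2 a3 b24 a5 b26 a7
  row 3: b31 b32 b33 a4 b35 a6 b37
Rows 1 and 3 agree on Major; apply Major→Year and equate their Year entries.
Rows 1 and 2 agree on Name; apply Name→Dept and equate their Dept entries.
No row becomes fully distinguished — the join is lossy.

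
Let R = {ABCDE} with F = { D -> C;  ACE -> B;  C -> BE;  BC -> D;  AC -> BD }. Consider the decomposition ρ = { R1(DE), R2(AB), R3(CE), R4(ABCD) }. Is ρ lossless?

Chase test. Columns are ABCDE; row i has aⱼ where attribute j ∈ Ri, else bᵢⱼ.
Initial tableau (one row per fragment):
  row 1: b11 b12 b13 a4 a5
  row 2: a1 a2 b23 b24 b25
  row 3: b31 b32 a3 b34 a5
  row 4: a1 a2 a3 a4 b45
Rows 1 and 4 agree on D; apply D→C and equate their C entries.
Rows 1 and 3 agree on C; apply C→BE and equate their BE entries.
Rows 1 and 4 agree on C; apply C→BE and equate their BE entries.
Rows 1 and 3 agree on BC; apply BC→D and equate their D entries.
Row 4 is now all distinguished symbols — the join is lossless.

Yes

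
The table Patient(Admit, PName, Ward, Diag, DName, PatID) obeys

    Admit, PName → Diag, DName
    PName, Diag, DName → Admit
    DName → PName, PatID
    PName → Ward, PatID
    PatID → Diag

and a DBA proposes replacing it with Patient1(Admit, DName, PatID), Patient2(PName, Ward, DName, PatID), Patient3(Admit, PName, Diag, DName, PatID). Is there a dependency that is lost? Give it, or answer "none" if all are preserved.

Admit, PName → Diag, DName lies within Patient3.
PName, Diag, DName → Admit lies within Patient3.
DName → PName, PatID lies within Patient2.
PName → Ward, PatID lies within Patient2.
PatID → Diag lies within Patient3.
Every dependency is enforceable on the fragments, so the decomposition is dependency-preserving.

none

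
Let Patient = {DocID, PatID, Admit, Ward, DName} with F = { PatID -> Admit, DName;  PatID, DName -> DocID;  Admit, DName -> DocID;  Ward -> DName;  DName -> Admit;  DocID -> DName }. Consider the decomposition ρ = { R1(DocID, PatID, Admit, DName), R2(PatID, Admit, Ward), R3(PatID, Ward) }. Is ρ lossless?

Yes

Chase test. Columns are DocID, PatID, Admit, Ward, DName; row i has aⱼ where attribute j ∈ Ri, else bᵢⱼ.
Initial tableau (one row per fragment):
  row 1: a1 a2 a3 b14 a5
  row 2: b21 a2 a3 a4 b25
  row 3: b31 a2 b33 a4 b35
Rows 1 and 2 agree on PatID; apply PatID→Admit, DName and equate their Admit, DName entries.
Rows 1 and 3 agree on PatID; apply PatID→Admit, DName and equate their Admit, DName entries.
Rows 1 and 2 agree on PatID, DName; apply PatID, DName→DocID and equate their DocID entries.
Rows 1 and 3 agree on PatID, DName; apply PatID, DName→DocID and equate their DocID entries.
Row 2 is now all distinguished symbols — the join is lossless.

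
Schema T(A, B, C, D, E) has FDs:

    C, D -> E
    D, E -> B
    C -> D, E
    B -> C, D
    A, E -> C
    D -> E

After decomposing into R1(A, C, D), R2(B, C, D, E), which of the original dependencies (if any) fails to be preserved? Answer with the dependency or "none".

A, E -> C

Check A, E → C: no single fragment contains all of {A, C, E}, and the restricted closure of {A, E} across the fragments never reaches {C}.
C, D → E is preserved.
D, E → B is preserved.
C → D, E is preserved.
B → C, D is preserved.
D → E is preserved.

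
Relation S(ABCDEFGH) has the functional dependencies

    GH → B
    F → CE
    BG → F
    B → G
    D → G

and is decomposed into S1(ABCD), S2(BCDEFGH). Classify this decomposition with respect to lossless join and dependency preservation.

Lossless test: (BCD)⁺ = {BCDEFG}, which is a superkey of neither fragment — lossy.
Dependency preservation: every FD's attributes lie within a single fragment, so each can be enforced locally — preserved.

lossy but dependency-preserving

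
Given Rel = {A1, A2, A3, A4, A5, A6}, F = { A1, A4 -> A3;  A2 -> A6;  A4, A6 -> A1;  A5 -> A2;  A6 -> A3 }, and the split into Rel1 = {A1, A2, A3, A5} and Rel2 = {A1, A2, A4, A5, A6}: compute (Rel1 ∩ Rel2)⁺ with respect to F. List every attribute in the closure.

A1, A2, A3, A5, A6

Rel1 ∩ Rel2 = {A1, A2, A5}.
A2 → A6 applies, adding A6
A6 → A3 applies, adding A3
Closure: {A1, A2, A3, A5, A6}.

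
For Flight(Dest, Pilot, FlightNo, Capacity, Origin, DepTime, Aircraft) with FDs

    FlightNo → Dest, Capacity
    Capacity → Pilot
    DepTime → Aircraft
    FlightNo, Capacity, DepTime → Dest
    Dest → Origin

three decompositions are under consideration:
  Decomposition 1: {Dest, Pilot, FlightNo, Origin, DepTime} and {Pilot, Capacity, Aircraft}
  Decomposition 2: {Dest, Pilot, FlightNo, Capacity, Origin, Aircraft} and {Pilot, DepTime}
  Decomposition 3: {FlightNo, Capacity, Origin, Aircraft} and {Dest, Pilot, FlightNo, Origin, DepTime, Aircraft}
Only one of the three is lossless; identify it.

Decomposition 1: common = {Pilot}, closure = {Pilot} → lossy.
Decomposition 2: common = {Pilot}, closure = {Pilot} → lossy.
Decomposition 3: common = {FlightNo, Origin, Aircraft}, closure = {Dest, Pilot, FlightNo, Capacity, Origin, Aircraft} → lossless.

Decomposition 3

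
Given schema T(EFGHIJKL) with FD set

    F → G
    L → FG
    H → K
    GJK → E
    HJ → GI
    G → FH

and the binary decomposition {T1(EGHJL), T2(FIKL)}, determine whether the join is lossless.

Common attributes: T1 ∩ T2 = {L}.
Closure of {L}: L → FG applies, adding FG; G → FH applies, adding H; H → K applies, adding K. So (L)⁺ = {FGHKL}.
The closure contains neither all of T1 = {EGHJL} nor all of T2 = {FIKL}, so the common attributes are not a superkey of either fragment. The join is lossy.

No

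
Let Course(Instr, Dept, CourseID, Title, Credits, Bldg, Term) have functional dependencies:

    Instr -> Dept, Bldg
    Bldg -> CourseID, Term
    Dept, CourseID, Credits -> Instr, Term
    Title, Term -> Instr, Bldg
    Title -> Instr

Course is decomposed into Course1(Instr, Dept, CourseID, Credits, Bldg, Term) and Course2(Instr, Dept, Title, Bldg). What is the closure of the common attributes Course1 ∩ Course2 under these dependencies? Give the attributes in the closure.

Course1 ∩ Course2 = {Instr, Dept, Bldg}.
Bldg → CourseID, Term applies, adding CourseID, Term
Closure: {Instr, Dept, CourseID, Bldg, Term}.

Instr, Dept, CourseID, Bldg, Term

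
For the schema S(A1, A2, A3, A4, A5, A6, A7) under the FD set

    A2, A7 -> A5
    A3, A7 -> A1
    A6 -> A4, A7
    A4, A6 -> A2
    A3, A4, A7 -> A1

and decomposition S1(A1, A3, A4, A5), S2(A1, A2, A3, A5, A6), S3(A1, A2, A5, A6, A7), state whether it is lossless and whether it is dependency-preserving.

Lossless test (chase): Rows 2 and 3 agree on A6; apply A6→A4, A7 and equate their A4, A7 entries. No row becomes fully distinguished — the join is lossy.
Dependency preservation: the restricted closure of {A3, A7} across the fragments never reaches {A1}, so A3, A7 → A1 cannot be enforced without a join — not preserved.

lossy and not dependency-preserving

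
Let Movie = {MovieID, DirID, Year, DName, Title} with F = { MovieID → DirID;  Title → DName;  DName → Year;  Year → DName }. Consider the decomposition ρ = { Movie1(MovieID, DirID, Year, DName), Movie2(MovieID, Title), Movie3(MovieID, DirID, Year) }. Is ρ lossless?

Chase test. Columns are MovieID, DirID, Year, DName, Title; row i has aⱼ where attribute j ∈ Moviei, else bᵢⱼ.
Initial tableau (one row per fragment):
  row 1: a1 a2 a3 a4 b15
  row 2: a1 b22 b23 b24 a5
  row 3: a1 a2 a3 b34 b35
Rows 1 and 2 agree on MovieID; apply MovieID→DirID and equate their DirID entries.
Rows 1 and 3 agree on Year; apply Year→DName and equate their DName entries.
No row becomes fully distinguished — the join is lossy.

No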